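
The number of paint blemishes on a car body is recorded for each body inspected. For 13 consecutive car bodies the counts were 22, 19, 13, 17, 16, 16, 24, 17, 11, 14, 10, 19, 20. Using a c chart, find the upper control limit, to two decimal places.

29.05

c̄ = (22 + 19 + 13 + 17 + 16 + 16 + 24 + 17 + 11 + 14 + 10 + 19 + 20) / 13 = 218 / 13 = 16.7692
UCL = c̄ + 3√c̄ = 16.7692 + 3 × √16.7692 = 16.7692 + 3 × 4.0950 = 29.0543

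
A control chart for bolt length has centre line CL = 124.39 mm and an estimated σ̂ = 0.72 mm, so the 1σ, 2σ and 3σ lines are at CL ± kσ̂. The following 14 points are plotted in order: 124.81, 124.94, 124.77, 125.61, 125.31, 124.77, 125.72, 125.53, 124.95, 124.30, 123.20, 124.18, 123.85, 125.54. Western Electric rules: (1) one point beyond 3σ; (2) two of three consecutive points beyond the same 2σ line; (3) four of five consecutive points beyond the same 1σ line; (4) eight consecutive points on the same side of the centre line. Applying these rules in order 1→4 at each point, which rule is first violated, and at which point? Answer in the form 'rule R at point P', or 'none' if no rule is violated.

rule 3 at point 8

Zone of each point (C = within 1σ̂, B = 1σ̂–2σ̂, A = 2σ̂–3σ̂, * = beyond 3σ̂; sign = side of CL): 1:+C, 2:+C, 3:+C, 4:+B, 5:+B, 6:+C, 7:+B, 8:+B, 9:+C, 10:-C, 11:-B, 12:-C, 13:-C, 14:+B
Rule 3 (four of five consecutive points beyond the same 1σ limit) is satisfied at point 8.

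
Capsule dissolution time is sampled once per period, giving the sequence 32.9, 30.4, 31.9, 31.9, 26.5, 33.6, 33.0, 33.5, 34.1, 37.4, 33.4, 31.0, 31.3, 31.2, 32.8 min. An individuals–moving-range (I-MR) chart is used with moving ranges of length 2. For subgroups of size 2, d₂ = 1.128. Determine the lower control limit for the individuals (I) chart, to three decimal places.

X̄ = (32.9 + 30.4 + 31.9 + 31.9 + 26.5 + 33.6 + 33.0 + 33.5 + 34.1 + 37.4 + 33.4 + 31.0 + 31.3 + 31.2 + 32.8) / 15 = 32.3267
Moving ranges: 2.5, 1.5, 0.0, 5.4, 7.1, 0.6, 0.5, 0.6, 3.3, 4.0, 2.4, 0.3, 0.1, 1.6; M̄R̄ = 29.9000 / 14 = 2.1357
LCL = X̄ − 3·M̄R̄/d₂ = 32.3267 − 3 × 2.1357 / 1.128 = 26.6466

26.647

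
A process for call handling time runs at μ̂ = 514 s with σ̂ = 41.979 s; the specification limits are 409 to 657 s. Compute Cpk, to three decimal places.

Cpu = (USL − μ̂) / (3σ̂) = (657 − 514) / (3 × 41.979) = 1.1355; Cpl = (μ̂ − LSL) / (3σ̂) = (514 − 409) / (3 × 41.979) = 0.8338; Cpk = min(Cpu, Cpl) = 0.8338

0.834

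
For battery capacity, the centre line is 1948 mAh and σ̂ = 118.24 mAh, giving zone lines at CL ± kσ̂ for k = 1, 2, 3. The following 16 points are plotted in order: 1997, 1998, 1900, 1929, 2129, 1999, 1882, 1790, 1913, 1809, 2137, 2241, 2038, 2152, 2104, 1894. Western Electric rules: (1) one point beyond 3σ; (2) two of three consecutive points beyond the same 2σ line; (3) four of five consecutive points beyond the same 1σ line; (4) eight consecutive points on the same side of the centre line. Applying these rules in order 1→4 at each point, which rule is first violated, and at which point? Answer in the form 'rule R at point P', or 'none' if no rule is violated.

rule 3 at point 15

Zone of each point (C = within 1σ̂, B = 1σ̂–2σ̂, A = 2σ̂–3σ̂, * = beyond 3σ̂; sign = side of CL): 1:+C, 2:+C, 3:-C, 4:-C, 5:+B, 6:+C, 7:-C, 8:-B, 9:-C, 10:-B, 11:+B, 12:+A, 13:+C, 14:+B, 15:+B, 16:-C
Rule 3 (four of five consecutive points beyond the same 1σ limit) is satisfied at point 15.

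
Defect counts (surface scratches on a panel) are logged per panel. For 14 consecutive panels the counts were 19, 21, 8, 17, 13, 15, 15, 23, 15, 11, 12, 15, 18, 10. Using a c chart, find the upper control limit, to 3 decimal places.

c̄ = (19 + 21 + 8 + 17 + 13 + 15 + 15 + 23 + 15 + 11 + 12 + 15 + 18 + 10) / 14 = 212 / 14 = 15.1429
UCL = c̄ + 3√c̄ = 15.1429 + 3 × √15.1429 = 15.1429 + 3 × 3.8914 = 26.8170

26.817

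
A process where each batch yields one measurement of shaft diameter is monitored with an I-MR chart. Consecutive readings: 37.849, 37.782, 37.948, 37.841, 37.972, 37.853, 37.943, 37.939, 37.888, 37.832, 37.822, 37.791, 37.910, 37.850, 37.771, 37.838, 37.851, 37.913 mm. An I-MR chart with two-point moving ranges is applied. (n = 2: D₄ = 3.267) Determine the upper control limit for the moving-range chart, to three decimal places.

0.237

Moving ranges: 0.067, 0.166, 0.107, 0.131, 0.119, 0.090, 0.004, 0.051, 0.056, 0.010, 0.031, 0.119, 0.060, 0.079, 0.067, 0.013, 0.062; M̄R̄ = 1.2320 / 17 = 0.0725
UCL_MR = D₄·M̄R̄ = 3.267 × 0.0725 = 0.2368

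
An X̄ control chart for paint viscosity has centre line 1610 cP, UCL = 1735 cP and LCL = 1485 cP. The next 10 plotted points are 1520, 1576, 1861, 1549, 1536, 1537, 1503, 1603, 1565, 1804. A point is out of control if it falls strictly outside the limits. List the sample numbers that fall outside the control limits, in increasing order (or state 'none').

3, 10

Compare each point to [1485, 1735]: sample 3 = 1861 > UCL; sample 10 = 1804 > UCL.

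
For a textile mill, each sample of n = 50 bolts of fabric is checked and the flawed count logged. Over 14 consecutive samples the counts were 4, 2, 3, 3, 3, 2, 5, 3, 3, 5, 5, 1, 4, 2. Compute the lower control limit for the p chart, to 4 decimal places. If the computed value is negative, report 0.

0.0000

p̄ = Σdᵢ / (k·n) = 45 / (14 × 50) = 0.06429
LCL = p̄ − 3·√(p̄(1−p̄)/n) = 0.06429 − 3 × 0.03469 = -0.03977 → 0 (negative, so LCL = 0)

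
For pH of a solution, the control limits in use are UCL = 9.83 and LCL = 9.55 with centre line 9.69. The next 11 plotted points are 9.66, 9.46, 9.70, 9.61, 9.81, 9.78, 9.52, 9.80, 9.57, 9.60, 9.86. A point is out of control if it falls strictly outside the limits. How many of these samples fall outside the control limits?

3

Compare each point to [9.55, 9.83]: sample 2 = 9.46 < LCL; sample 7 = 9.52 < LCL; sample 11 = 9.86 > UCL.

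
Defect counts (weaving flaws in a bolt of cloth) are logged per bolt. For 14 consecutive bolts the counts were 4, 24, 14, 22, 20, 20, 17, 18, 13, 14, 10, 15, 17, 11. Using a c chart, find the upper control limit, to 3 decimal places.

c̄ = (4 + 24 + 14 + 22 + 20 + 20 + 17 + 18 + 13 + 14 + 10 + 15 + 17 + 11) / 14 = 219 / 14 = 15.6429
UCL = c̄ + 3√c̄ = 15.6429 + 3 × √15.6429 = 15.6429 + 3 × 3.9551 = 27.5082

27.508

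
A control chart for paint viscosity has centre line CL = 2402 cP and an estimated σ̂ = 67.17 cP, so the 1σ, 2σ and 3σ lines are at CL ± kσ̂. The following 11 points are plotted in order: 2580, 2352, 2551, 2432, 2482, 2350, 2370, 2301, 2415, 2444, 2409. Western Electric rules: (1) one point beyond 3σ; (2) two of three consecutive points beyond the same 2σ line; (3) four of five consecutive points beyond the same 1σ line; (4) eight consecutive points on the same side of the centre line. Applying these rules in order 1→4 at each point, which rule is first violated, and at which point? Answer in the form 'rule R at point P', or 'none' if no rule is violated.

rule 2 at point 3

Zone of each point (C = within 1σ̂, B = 1σ̂–2σ̂, A = 2σ̂–3σ̂, * = beyond 3σ̂; sign = side of CL): 1:+A, 2:-C, 3:+A, 4:+C, 5:+B, 6:-C, 7:-C, 8:-B, 9:+C, 10:+C, 11:+C
Rule 2 (two of three consecutive points beyond the same 2σ limit) is satisfied at point 3.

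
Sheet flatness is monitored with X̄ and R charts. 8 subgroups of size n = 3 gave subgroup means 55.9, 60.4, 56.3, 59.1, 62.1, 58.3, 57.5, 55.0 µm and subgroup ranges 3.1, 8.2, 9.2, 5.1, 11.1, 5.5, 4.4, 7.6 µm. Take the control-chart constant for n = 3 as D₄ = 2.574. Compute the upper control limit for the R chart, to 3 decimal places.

17.439

R̄ = (3.1 + 8.2 + 9.2 + 5.1 + 11.1 + 5.5 + 4.4 + 7.6) / 8 = 54.2000 / 8 = 6.7750
UCL_R = D₄·R̄ = 2.574 × 6.7750 = 17.4388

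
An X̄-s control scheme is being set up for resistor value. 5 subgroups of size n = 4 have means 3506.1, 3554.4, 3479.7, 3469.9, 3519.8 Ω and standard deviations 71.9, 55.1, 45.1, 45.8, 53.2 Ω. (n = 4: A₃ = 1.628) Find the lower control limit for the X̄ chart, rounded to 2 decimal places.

X̄̄ = (3506.1 + 3554.4 + 3479.7 + 3469.9 + 3519.8) / 5 = 3505.9800
s̄ = (71.9 + 55.1 + 45.1 + 45.8 + 53.2) / 5 = 54.2200
LCL = X̄̄ − A₃·s̄ = 3505.9800 − 1.628 × 54.2200 = 3417.7098

3417.71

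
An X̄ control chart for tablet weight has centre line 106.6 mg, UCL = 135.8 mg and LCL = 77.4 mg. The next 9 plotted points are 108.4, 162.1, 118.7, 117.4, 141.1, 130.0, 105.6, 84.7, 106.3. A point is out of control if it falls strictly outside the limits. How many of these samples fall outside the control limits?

Compare each point to [77.4, 135.8]: sample 2 = 162.1 > UCL; sample 5 = 141.1 > UCL.

2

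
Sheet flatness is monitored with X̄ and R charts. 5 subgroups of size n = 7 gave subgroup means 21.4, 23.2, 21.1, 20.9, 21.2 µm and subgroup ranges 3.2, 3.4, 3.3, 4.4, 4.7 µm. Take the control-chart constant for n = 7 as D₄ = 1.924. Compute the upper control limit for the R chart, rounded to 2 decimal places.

R̄ = (3.2 + 3.4 + 3.3 + 4.4 + 4.7) / 5 = 19.0000 / 5 = 3.8000
UCL_R = D₄·R̄ = 1.924 × 3.8000 = 7.3112

7.31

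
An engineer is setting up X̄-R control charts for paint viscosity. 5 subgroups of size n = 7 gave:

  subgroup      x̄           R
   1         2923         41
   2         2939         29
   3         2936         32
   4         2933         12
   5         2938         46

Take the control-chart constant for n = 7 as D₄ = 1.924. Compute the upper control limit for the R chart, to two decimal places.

R̄ = (41 + 29 + 32 + 12 + 46) / 5 = 160.0000 / 5 = 32.0000
UCL_R = D₄·R̄ = 1.924 × 32.0000 = 61.5680

61.57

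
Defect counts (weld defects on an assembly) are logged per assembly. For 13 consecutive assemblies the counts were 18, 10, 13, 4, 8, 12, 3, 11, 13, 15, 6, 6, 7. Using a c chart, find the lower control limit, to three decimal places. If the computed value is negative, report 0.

c̄ = (18 + 10 + 13 + 4 + 8 + 12 + 3 + 11 + 13 + 15 + 6 + 6 + 7) / 13 = 126 / 13 = 9.6923
LCL = c̄ − 3√c̄ = 9.6923 − 3 × 3.1132 = 0.3526

0.353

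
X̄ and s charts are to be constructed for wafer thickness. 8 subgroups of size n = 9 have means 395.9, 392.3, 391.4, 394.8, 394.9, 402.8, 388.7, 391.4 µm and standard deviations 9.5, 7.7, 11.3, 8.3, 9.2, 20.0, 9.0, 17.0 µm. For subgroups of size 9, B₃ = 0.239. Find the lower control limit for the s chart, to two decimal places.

2.75

s̄ = (9.5 + 7.7 + 11.3 + 8.3 + 9.2 + 20.0 + 9.0 + 17.0) / 8 = 11.5000
LCL_s = B₃·s̄ = 0.239 × 11.5000 = 2.7485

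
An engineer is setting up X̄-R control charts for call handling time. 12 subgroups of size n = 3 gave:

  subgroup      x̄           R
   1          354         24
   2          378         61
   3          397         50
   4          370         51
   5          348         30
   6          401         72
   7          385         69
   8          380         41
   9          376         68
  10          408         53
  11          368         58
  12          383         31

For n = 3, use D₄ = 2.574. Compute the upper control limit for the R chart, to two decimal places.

R̄ = (24 + 61 + 50 + 51 + 30 + 72 + 69 + 41 + 68 + 53 + 58 + 31) / 12 = 608.0000 / 12 = 50.6667
UCL_R = D₄·R̄ = 2.574 × 50.6667 = 130.4160

130.42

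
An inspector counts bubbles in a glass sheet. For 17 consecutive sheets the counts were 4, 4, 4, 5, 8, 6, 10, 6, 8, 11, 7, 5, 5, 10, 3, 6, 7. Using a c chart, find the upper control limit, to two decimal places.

14.01

c̄ = (4 + 4 + 4 + 5 + 8 + 6 + 10 + 6 + 8 + 11 + 7 + 5 + 5 + 10 + 3 + 6 + 7) / 17 = 109 / 17 = 6.4118
UCL = c̄ + 3√c̄ = 6.4118 + 3 × √6.4118 = 6.4118 + 3 × 2.5321 = 14.0082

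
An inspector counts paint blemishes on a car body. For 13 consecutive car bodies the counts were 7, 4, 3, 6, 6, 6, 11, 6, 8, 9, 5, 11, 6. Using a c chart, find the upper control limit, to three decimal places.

14.575

c̄ = (7 + 4 + 3 + 6 + 6 + 6 + 11 + 6 + 8 + 9 + 5 + 11 + 6) / 13 = 88 / 13 = 6.7692
UCL = c̄ + 3√c̄ = 6.7692 + 3 × √6.7692 = 6.7692 + 3 × 2.6018 = 14.5746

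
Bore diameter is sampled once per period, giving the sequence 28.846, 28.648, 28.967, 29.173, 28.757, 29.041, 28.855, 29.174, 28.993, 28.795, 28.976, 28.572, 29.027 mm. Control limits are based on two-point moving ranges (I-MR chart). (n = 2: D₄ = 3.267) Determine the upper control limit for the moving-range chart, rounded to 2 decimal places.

Moving ranges: 0.198, 0.319, 0.206, 0.416, 0.284, 0.186, 0.319, 0.181, 0.198, 0.181, 0.404, 0.455; M̄R̄ = 3.3470 / 12 = 0.2789
UCL_MR = D₄·M̄R̄ = 3.267 × 0.2789 = 0.9112

0.91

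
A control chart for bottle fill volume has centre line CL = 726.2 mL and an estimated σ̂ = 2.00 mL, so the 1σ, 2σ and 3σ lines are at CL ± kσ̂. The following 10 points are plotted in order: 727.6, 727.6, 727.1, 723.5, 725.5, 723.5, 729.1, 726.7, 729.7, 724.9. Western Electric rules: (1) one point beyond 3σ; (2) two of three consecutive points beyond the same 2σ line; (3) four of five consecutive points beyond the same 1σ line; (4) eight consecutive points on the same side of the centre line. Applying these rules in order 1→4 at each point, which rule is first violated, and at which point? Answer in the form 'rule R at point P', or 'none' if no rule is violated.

Zone of each point (C = within 1σ̂, B = 1σ̂–2σ̂, A = 2σ̂–3σ̂, * = beyond 3σ̂; sign = side of CL): 1:+C, 2:+C, 3:+C, 4:-B, 5:-C, 6:-B, 7:+B, 8:+C, 9:+B, 10:-C
No rule fires across all 10 points.

none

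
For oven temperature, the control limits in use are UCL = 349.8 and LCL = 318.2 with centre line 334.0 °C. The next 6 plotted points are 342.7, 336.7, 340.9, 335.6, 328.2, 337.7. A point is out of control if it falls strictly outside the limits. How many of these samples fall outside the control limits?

All 6 points lie within [318.2, 349.8].

0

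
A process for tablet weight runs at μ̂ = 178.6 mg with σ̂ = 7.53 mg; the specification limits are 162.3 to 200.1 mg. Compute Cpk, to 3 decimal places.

Cpu = (USL − μ̂) / (3σ̂) = (200.1 − 178.6) / (3 × 7.53) = 0.9517; Cpl = (μ̂ − LSL) / (3σ̂) = (178.6 − 162.3) / (3 × 7.53) = 0.7216; Cpk = min(Cpu, Cpl) = 0.7216

0.722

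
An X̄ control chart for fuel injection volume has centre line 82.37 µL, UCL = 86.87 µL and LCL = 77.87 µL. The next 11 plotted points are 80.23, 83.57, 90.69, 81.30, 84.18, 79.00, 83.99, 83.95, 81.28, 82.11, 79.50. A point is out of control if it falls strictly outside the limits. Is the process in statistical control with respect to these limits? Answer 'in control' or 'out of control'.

Compare each point to [77.87, 86.87]: sample 3 = 90.69 > UCL.

out of control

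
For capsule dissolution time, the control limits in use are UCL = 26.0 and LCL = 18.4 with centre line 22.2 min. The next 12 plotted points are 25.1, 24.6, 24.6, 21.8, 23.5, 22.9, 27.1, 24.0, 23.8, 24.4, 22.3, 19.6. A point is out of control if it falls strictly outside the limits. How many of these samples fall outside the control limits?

Compare each point to [18.4, 26.0]: sample 7 = 27.1 > UCL.

1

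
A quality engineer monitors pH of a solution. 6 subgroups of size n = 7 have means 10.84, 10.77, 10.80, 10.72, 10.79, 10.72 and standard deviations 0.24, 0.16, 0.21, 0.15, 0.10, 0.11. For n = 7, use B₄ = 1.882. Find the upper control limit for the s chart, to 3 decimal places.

s̄ = (0.24 + 0.16 + 0.21 + 0.15 + 0.10 + 0.11) / 6 = 0.1617
UCL_s = B₄·s̄ = 1.882 × 0.1617 = 0.3043

0.304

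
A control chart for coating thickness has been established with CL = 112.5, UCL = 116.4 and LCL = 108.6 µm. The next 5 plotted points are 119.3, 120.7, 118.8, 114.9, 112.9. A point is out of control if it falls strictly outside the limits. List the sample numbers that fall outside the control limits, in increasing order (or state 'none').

Compare each point to [108.6, 116.4]: sample 1 = 119.3 > UCL; sample 2 = 120.7 > UCL; sample 3 = 118.8 > UCL.

1, 2, 3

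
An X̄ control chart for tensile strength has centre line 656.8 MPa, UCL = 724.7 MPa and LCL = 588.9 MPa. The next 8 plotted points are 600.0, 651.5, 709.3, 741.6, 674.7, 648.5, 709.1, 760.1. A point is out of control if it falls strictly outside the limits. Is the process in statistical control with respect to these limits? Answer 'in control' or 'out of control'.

Compare each point to [588.9, 724.7]: sample 4 = 741.6 > UCL; sample 8 = 760.1 > UCL.

out of control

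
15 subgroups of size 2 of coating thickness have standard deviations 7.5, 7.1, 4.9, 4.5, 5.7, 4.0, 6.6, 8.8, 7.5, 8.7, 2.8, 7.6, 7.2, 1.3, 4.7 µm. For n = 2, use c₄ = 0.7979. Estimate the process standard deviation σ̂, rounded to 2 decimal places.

7.43

s̄ = (7.5 + 7.1 + 4.9 + 4.5 + 5.7 + 4.0 + 6.6 + 8.8 + 7.5 + 8.7 + 2.8 + 7.6 + 7.2 + 1.3 + 4.7) / 15 = 5.9267
σ̂ = s̄ / c₄ = 5.9267 / 0.7979 = 7.4278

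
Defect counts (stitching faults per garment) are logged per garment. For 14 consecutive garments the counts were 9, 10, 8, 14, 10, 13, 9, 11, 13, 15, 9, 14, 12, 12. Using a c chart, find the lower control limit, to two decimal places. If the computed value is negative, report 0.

c̄ = (9 + 10 + 8 + 14 + 10 + 13 + 9 + 11 + 13 + 15 + 9 + 14 + 12 + 12) / 14 = 159 / 14 = 11.3571
LCL = c̄ − 3√c̄ = 11.3571 − 3 × 3.3700 = 1.2470

1.25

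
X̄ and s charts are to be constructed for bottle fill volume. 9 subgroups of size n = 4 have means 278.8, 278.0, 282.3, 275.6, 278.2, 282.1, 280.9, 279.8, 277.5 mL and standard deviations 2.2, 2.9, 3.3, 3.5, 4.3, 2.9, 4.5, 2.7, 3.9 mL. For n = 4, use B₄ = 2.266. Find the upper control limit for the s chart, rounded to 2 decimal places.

7.60

s̄ = (2.2 + 2.9 + 3.3 + 3.5 + 4.3 + 2.9 + 4.5 + 2.7 + 3.9) / 9 = 3.3556
UCL_s = B₄·s̄ = 2.266 × 3.3556 = 7.6037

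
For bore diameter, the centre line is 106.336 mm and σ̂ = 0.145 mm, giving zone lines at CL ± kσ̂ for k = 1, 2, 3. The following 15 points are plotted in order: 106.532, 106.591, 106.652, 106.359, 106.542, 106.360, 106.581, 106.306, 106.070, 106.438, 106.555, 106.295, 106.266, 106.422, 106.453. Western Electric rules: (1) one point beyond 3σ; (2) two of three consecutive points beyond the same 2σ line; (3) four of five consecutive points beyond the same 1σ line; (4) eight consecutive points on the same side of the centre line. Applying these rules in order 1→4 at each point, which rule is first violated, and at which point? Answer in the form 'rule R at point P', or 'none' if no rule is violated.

Zone of each point (C = within 1σ̂, B = 1σ̂–2σ̂, A = 2σ̂–3σ̂, * = beyond 3σ̂; sign = side of CL): 1:+B, 2:+B, 3:+A, 4:+C, 5:+B, 6:+C, 7:+B, 8:-C, 9:-B, 10:+C, 11:+B, 12:-C, 13:-C, 14:+C, 15:+C
Rule 3 (four of five consecutive points beyond the same 1σ limit) is satisfied at point 5.

rule 3 at point 5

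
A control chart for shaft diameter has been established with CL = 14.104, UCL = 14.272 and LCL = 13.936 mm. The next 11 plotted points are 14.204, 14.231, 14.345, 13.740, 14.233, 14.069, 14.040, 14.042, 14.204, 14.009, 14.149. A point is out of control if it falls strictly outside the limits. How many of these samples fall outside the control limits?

Compare each point to [13.936, 14.272]: sample 3 = 14.345 > UCL; sample 4 = 13.740 < LCL.

2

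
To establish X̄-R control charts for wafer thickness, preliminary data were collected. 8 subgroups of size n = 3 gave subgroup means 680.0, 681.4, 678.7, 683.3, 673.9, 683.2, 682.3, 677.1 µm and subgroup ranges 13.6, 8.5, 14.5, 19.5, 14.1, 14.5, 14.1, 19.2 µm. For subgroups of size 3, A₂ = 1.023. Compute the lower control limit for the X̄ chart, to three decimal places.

X̄̄ = (680.0 + 681.4 + 678.7 + 683.3 + 673.9 + 683.2 + 682.3 + 677.1) / 8 = 5439.9000 / 8 = 679.9875
R̄ = (13.6 + 8.5 + 14.5 + 19.5 + 14.1 + 14.5 + 14.1 + 19.2) / 8 = 118.0000 / 8 = 14.7500
LCL = X̄̄ − A₂·R̄ = 679.9875 − 1.023 × 14.7500 = 664.8982

664.898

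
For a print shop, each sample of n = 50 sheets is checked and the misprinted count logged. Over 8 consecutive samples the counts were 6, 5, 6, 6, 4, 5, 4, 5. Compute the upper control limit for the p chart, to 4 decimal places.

p̄ = Σdᵢ / (k·n) = 41 / (8 × 50) = 0.10250
UCL = p̄ + 3·√(p̄(1−p̄)/n) = 0.10250 + 3 × √(0.10250×0.89750/50) = 0.10250 + 3 × 0.04289 = 0.23118

0.2312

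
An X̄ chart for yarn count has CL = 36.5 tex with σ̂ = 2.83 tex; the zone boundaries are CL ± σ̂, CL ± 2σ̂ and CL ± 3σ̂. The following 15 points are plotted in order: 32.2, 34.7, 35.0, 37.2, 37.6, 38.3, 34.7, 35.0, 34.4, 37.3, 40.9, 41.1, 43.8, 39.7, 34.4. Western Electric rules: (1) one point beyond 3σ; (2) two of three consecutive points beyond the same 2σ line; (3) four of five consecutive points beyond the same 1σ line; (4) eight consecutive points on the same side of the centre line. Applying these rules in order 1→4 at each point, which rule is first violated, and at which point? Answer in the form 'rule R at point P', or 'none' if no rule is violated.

Zone of each point (C = within 1σ̂, B = 1σ̂–2σ̂, A = 2σ̂–3σ̂, * = beyond 3σ̂; sign = side of CL): 1:-B, 2:-C, 3:-C, 4:+C, 5:+C, 6:+C, 7:-C, 8:-C, 9:-C, 10:+C, 11:+B, 12:+B, 13:+A, 14:+B, 15:-C
Rule 3 (four of five consecutive points beyond the same 1σ limit) is satisfied at point 14.

rule 3 at point 14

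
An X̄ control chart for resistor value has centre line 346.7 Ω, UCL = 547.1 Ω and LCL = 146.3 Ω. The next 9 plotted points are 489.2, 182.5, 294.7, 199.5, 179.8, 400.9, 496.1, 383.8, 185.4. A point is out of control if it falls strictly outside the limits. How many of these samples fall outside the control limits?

0

All 9 points lie within [146.3, 547.1].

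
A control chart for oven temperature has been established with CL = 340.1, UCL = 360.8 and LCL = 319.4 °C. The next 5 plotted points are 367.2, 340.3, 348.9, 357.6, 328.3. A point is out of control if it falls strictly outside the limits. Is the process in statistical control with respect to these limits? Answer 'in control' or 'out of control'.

out of control

Compare each point to [319.4, 360.8]: sample 1 = 367.2 > UCL.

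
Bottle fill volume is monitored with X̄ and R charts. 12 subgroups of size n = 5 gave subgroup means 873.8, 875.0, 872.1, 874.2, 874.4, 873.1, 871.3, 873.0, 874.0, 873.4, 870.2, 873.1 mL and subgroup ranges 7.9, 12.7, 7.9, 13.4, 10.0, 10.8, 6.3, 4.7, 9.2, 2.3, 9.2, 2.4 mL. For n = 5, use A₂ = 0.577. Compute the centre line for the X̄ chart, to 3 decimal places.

873.133

X̄̄ = (873.8 + 875.0 + 872.1 + 874.2 + 874.4 + 873.1 + 871.3 + 873.0 + 874.0 + 873.4 + 870.2 + 873.1) / 12 = 10477.6000 / 12 = 873.1333
CL = X̄̄ = 873.1333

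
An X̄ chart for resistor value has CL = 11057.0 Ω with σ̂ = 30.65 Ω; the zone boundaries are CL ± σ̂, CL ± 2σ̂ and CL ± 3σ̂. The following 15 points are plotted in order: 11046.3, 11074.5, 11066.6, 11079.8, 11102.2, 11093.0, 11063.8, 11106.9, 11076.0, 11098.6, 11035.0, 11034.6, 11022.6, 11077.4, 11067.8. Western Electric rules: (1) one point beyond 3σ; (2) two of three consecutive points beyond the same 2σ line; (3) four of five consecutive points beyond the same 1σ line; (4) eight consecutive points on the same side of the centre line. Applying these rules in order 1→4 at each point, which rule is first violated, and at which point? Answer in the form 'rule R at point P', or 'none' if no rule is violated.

Zone of each point (C = within 1σ̂, B = 1σ̂–2σ̂, A = 2σ̂–3σ̂, * = beyond 3σ̂; sign = side of CL): 1:-C, 2:+C, 3:+C, 4:+C, 5:+B, 6:+B, 7:+C, 8:+B, 9:+C, 10:+B, 11:-C, 12:-C, 13:-B, 14:+C, 15:+C
Rule 4 (eight consecutive points on the same side of the centre line) is satisfied at point 9.

rule 4 at point 9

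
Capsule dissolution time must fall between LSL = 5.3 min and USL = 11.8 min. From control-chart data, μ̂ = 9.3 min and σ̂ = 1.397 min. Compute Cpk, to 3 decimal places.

0.597

Cpu = (USL − μ̂) / (3σ̂) = (11.8 − 9.3) / (3 × 1.397) = 0.5965; Cpl = (μ̂ − LSL) / (3σ̂) = (9.3 − 5.3) / (3 × 1.397) = 0.9544; Cpk = min(Cpu, Cpl) = 0.5965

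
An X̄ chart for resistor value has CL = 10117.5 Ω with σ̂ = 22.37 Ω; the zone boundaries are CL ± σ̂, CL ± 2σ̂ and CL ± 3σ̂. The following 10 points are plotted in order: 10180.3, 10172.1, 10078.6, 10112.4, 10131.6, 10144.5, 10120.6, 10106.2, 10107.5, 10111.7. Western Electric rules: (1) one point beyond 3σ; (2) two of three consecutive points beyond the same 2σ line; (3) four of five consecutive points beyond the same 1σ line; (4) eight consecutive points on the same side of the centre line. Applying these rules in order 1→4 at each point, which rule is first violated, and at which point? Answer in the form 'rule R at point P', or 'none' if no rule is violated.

Zone of each point (C = within 1σ̂, B = 1σ̂–2σ̂, A = 2σ̂–3σ̂, * = beyond 3σ̂; sign = side of CL): 1:+A, 2:+A, 3:-B, 4:-C, 5:+C, 6:+B, 7:+C, 8:-C, 9:-C, 10:-C
Rule 2 (two of three consecutive points beyond the same 2σ limit) is satisfied at point 2.

rule 2 at point 2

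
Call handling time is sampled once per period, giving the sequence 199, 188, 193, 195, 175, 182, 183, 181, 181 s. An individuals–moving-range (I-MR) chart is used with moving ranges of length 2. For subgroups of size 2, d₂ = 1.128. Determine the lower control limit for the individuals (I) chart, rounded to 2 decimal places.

X̄ = (199 + 188 + 193 + 195 + 175 + 182 + 183 + 181 + 181) / 9 = 186.3333
Moving ranges: 11, 5, 2, 20, 7, 1, 2, 0; M̄R̄ = 48.0000 / 8 = 6.0000
LCL = X̄ − 3·M̄R̄/d₂ = 186.3333 − 3 × 6.0000 / 1.128 = 170.3759

170.38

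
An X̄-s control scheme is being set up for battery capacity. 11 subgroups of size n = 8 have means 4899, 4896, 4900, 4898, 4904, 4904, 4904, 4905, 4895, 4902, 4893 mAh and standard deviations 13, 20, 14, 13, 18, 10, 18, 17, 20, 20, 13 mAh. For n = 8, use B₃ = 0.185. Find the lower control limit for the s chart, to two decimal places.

s̄ = (13 + 20 + 14 + 13 + 18 + 10 + 18 + 17 + 20 + 20 + 13) / 11 = 16.0000
LCL_s = B₃·s̄ = 0.185 × 16.0000 = 2.9600

2.96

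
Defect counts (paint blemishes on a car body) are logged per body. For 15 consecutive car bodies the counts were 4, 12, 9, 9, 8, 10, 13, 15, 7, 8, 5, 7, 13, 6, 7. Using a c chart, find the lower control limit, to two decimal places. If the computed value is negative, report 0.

c̄ = (4 + 12 + 9 + 9 + 8 + 10 + 13 + 15 + 7 + 8 + 5 + 7 + 13 + 6 + 7) / 15 = 133 / 15 = 8.8667
LCL = c̄ − 3√c̄ = 8.8667 − 3 × 2.9777 = -0.0664 → 0 (cannot be negative)

0.00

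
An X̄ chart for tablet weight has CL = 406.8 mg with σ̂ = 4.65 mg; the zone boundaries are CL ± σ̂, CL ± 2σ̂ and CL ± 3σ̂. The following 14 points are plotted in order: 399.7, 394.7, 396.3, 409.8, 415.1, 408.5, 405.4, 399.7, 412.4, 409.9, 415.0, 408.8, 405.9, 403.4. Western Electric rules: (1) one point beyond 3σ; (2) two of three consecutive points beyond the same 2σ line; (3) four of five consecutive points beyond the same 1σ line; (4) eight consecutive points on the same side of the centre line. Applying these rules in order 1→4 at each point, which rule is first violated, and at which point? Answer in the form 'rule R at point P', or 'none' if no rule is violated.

rule 2 at point 3

Zone of each point (C = within 1σ̂, B = 1σ̂–2σ̂, A = 2σ̂–3σ̂, * = beyond 3σ̂; sign = side of CL): 1:-B, 2:-A, 3:-A, 4:+C, 5:+B, 6:+C, 7:-C, 8:-B, 9:+B, 10:+C, 11:+B, 12:+C, 13:-C, 14:-C
Rule 2 (two of three consecutive points beyond the same 2σ limit) is satisfied at point 3.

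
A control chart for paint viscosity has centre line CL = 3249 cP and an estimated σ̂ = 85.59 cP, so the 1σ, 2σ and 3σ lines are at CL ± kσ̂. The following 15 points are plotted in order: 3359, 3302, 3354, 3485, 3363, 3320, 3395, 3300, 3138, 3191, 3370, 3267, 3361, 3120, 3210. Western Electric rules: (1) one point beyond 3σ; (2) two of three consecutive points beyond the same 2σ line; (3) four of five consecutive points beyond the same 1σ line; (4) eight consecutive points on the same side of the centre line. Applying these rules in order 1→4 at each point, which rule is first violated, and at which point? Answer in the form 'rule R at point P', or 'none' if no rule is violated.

rule 3 at point 5

Zone of each point (C = within 1σ̂, B = 1σ̂–2σ̂, A = 2σ̂–3σ̂, * = beyond 3σ̂; sign = side of CL): 1:+B, 2:+C, 3:+B, 4:+A, 5:+B, 6:+C, 7:+B, 8:+C, 9:-B, 10:-C, 11:+B, 12:+C, 13:+B, 14:-B, 15:-C
Rule 3 (four of five consecutive points beyond the same 1σ limit) is satisfied at point 5.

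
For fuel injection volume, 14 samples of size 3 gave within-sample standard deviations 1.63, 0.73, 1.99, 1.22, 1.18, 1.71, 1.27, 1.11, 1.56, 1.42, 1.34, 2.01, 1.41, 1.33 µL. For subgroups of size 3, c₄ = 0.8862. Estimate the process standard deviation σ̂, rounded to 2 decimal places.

1.60

s̄ = (1.63 + 0.73 + 1.99 + 1.22 + 1.18 + 1.71 + 1.27 + 1.11 + 1.56 + 1.42 + 1.34 + 2.01 + 1.41 + 1.33) / 14 = 1.4221
σ̂ = s̄ / c₄ = 1.4221 / 0.8862 = 1.6048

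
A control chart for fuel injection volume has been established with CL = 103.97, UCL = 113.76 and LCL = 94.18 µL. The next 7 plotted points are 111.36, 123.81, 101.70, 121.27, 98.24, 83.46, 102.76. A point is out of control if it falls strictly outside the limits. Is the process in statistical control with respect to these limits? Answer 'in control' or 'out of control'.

out of control

Compare each point to [94.18, 113.76]: sample 2 = 123.81 > UCL; sample 4 = 121.27 > UCL; sample 6 = 83.46 < LCL.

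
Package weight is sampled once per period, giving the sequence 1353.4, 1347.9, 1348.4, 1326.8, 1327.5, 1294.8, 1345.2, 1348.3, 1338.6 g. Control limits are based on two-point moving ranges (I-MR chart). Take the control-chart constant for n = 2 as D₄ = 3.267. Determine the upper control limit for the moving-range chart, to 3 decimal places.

50.720

Moving ranges: 5.5, 0.5, 21.6, 0.7, 32.7, 50.4, 3.1, 9.7; M̄R̄ = 124.2000 / 8 = 15.5250
UCL_MR = D₄·M̄R̄ = 3.267 × 15.5250 = 50.7202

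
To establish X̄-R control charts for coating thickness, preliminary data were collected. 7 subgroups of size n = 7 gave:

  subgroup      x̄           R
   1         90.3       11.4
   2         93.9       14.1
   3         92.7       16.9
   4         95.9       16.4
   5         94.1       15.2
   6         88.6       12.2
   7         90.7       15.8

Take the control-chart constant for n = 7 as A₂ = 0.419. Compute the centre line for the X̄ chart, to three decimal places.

X̄̄ = (90.3 + 93.9 + 92.7 + 95.9 + 94.1 + 88.6 + 90.7) / 7 = 646.2000 / 7 = 92.3143
CL = X̄̄ = 92.3143

92.314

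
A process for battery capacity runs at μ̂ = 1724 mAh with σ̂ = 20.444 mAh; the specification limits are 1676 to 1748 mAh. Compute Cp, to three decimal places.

Cp = (USL − LSL) / (6σ̂) = (1748 − 1676) / (6 × 20.444) = 72.0000 / 122.6640 = 0.5870

0.587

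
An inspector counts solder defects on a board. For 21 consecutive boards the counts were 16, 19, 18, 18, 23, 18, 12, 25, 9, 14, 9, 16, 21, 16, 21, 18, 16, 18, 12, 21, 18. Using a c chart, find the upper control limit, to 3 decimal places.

29.434

c̄ = (16 + 19 + 18 + 18 + 23 + 18 + 12 + 25 + 9 + 14 + 9 + 16 + 21 + 16 + 21 + 18 + 16 + 18 + 12 + 21 + 18) / 21 = 358 / 21 = 17.0476
UCL = c̄ + 3√c̄ = 17.0476 + 3 × √17.0476 = 17.0476 + 3 × 4.1289 = 29.4342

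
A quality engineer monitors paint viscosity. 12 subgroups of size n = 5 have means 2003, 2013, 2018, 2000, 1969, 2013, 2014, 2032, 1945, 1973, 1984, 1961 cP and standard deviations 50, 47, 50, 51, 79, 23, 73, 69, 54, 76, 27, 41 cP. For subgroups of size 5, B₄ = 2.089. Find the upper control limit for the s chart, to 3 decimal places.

s̄ = (50 + 47 + 50 + 51 + 79 + 23 + 73 + 69 + 54 + 76 + 27 + 41) / 12 = 53.3333
UCL_s = B₄·s̄ = 2.089 × 53.3333 = 111.4133

111.413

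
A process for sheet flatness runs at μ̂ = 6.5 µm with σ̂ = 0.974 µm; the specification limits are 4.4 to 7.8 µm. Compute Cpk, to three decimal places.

Cpu = (USL − μ̂) / (3σ̂) = (7.8 − 6.5) / (3 × 0.974) = 0.4449; Cpl = (μ̂ − LSL) / (3σ̂) = (6.5 − 4.4) / (3 × 0.974) = 0.7187; Cpk = min(Cpu, Cpl) = 0.4449

0.445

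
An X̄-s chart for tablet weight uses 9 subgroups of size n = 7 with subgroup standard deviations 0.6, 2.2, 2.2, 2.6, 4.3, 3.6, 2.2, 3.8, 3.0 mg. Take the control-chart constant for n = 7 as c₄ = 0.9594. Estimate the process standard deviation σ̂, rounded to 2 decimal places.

s̄ = (0.6 + 2.2 + 2.2 + 2.6 + 4.3 + 3.6 + 2.2 + 3.8 + 3.0) / 9 = 2.7222
σ̂ = s̄ / c₄ = 2.7222 / 0.9594 = 2.8374

2.84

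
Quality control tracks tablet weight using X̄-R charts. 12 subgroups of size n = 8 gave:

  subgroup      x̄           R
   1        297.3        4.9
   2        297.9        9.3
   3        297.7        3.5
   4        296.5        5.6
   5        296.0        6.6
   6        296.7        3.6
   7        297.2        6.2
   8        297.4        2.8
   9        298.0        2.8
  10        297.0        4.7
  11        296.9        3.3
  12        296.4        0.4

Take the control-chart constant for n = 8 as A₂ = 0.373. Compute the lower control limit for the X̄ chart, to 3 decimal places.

X̄̄ = (297.3 + 297.9 + 297.7 + 296.5 + 296.0 + 296.7 + 297.2 + 297.4 + 298.0 + 297.0 + 296.9 + 296.4) / 12 = 3565.0000 / 12 = 297.0833
R̄ = (4.9 + 9.3 + 3.5 + 5.6 + 6.6 + 3.6 + 6.2 + 2.8 + 2.8 + 4.7 + 3.3 + 0.4) / 12 = 53.7000 / 12 = 4.4750
LCL = X̄̄ − A₂·R̄ = 297.0833 − 0.373 × 4.4750 = 295.4142

295.414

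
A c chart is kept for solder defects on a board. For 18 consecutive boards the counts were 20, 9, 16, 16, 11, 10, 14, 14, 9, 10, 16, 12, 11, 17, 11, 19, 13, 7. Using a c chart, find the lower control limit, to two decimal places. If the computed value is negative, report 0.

c̄ = (20 + 9 + 16 + 16 + 11 + 10 + 14 + 14 + 9 + 10 + 16 + 12 + 11 + 17 + 11 + 19 + 13 + 7) / 18 = 235 / 18 = 13.0556
LCL = c̄ − 3√c̄ = 13.0556 − 3 × 3.6132 = 2.2158

2.22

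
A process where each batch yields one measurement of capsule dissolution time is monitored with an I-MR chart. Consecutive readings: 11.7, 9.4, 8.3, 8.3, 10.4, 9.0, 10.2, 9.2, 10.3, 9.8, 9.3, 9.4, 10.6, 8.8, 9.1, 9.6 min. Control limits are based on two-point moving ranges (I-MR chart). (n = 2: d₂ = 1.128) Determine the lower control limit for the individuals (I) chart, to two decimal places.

6.91

X̄ = (11.7 + 9.4 + 8.3 + 8.3 + 10.4 + 9.0 + 10.2 + 9.2 + 10.3 + 9.8 + 9.3 + 9.4 + 10.6 + 8.8 + 9.1 + 9.6) / 16 = 9.5875
Moving ranges: 2.3, 1.1, 0.0, 2.1, 1.4, 1.2, 1.0, 1.1, 0.5, 0.5, 0.1, 1.2, 1.8, 0.3, 0.5; M̄R̄ = 15.1000 / 15 = 1.0067
LCL = X̄ − 3·M̄R̄/d₂ = 9.5875 − 3 × 1.0067 / 1.128 = 6.9102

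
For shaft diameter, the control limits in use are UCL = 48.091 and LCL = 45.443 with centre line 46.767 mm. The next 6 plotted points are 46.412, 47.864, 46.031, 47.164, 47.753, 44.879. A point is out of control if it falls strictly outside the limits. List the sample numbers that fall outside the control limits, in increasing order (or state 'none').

6

Compare each point to [45.443, 48.091]: sample 6 = 44.879 < LCL.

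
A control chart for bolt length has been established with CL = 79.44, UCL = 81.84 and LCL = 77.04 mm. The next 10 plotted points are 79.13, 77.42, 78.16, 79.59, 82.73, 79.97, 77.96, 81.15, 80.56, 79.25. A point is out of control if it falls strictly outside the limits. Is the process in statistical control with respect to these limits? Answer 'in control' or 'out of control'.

Compare each point to [77.04, 81.84]: sample 5 = 82.73 > UCL.

out of control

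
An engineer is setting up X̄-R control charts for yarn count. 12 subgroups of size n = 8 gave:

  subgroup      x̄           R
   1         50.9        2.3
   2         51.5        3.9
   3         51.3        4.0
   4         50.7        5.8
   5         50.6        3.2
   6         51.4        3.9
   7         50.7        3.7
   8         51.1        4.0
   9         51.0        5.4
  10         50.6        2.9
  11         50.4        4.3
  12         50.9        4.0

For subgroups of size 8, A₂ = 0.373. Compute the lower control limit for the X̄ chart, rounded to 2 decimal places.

49.45

X̄̄ = (50.9 + 51.5 + 51.3 + 50.7 + 50.6 + 51.4 + 50.7 + 51.1 + 51.0 + 50.6 + 50.4 + 50.9) / 12 = 611.1000 / 12 = 50.9250
R̄ = (2.3 + 3.9 + 4.0 + 5.8 + 3.2 + 3.9 + 3.7 + 4.0 + 5.4 + 2.9 + 4.3 + 4.0) / 12 = 47.4000 / 12 = 3.9500
LCL = X̄̄ − A₂·R̄ = 50.9250 − 0.373 × 3.9500 = 49.4517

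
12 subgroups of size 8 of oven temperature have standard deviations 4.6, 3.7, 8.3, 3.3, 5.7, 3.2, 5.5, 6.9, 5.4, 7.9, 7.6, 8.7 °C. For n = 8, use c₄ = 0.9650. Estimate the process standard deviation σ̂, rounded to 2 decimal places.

6.11

s̄ = (4.6 + 3.7 + 8.3 + 3.3 + 5.7 + 3.2 + 5.5 + 6.9 + 5.4 + 7.9 + 7.6 + 8.7) / 12 = 5.9000
σ̂ = s̄ / c₄ = 5.9000 / 0.9650 = 6.1140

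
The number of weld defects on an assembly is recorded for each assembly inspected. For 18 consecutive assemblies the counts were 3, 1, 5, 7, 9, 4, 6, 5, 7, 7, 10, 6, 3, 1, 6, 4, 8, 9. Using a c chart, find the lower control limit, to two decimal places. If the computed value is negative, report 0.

c̄ = (3 + 1 + 5 + 7 + 9 + 4 + 6 + 5 + 7 + 7 + 10 + 6 + 3 + 1 + 6 + 4 + 8 + 9) / 18 = 101 / 18 = 5.6111
LCL = c̄ − 3√c̄ = 5.6111 − 3 × 2.3688 = -1.4952 → 0 (cannot be negative)

0.00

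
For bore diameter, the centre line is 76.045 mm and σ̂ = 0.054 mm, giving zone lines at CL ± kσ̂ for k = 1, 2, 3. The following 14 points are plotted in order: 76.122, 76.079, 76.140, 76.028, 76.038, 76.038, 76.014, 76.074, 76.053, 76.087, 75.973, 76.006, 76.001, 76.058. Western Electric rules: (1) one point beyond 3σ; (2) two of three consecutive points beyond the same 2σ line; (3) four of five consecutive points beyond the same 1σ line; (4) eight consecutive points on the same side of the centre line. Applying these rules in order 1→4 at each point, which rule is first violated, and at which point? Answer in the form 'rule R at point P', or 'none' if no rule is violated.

Zone of each point (C = within 1σ̂, B = 1σ̂–2σ̂, A = 2σ̂–3σ̂, * = beyond 3σ̂; sign = side of CL): 1:+B, 2:+C, 3:+B, 4:-C, 5:-C, 6:-C, 7:-C, 8:+C, 9:+C, 10:+C, 11:-B, 12:-C, 13:-C, 14:+C
No rule fires across all 14 points.

none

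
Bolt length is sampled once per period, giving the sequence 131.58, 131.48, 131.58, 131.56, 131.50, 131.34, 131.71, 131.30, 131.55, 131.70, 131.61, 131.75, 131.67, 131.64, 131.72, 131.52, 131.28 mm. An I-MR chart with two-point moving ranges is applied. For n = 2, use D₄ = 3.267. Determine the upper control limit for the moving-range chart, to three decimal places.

Moving ranges: 0.10, 0.10, 0.02, 0.06, 0.16, 0.37, 0.41, 0.25, 0.15, 0.09, 0.14, 0.08, 0.03, 0.08, 0.20, 0.24; M̄R̄ = 2.4800 / 16 = 0.1550
UCL_MR = D₄·M̄R̄ = 3.267 × 0.1550 = 0.5064

0.506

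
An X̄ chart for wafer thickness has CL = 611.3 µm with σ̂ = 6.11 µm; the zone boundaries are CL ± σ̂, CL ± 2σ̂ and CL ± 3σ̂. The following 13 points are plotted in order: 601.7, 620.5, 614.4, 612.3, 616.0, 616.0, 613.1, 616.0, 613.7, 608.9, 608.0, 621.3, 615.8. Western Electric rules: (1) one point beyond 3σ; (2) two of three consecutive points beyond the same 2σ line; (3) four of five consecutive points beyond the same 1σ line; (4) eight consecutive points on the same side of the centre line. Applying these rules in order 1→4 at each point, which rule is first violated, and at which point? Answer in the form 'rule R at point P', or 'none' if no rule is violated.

rule 4 at point 9

Zone of each point (C = within 1σ̂, B = 1σ̂–2σ̂, A = 2σ̂–3σ̂, * = beyond 3σ̂; sign = side of CL): 1:-B, 2:+B, 3:+C, 4:+C, 5:+C, 6:+C, 7:+C, 8:+C, 9:+C, 10:-C, 11:-C, 12:+B, 13:+C
Rule 4 (eight consecutive points on the same side of the centre line) is satisfied at point 9.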